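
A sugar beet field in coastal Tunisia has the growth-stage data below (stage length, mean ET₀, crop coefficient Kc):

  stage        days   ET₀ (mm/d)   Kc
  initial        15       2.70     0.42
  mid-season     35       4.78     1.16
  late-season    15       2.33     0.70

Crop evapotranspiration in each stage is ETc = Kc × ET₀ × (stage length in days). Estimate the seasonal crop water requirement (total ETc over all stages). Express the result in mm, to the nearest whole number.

initial: 0.42 × 2.70 × 15 = 17.01 mm
mid-season: 1.16 × 4.78 × 35 = 194.07 mm
late-season: 0.70 × 2.33 × 15 = 24.47 mm
Seasonal total = 235.55 mm

236 mm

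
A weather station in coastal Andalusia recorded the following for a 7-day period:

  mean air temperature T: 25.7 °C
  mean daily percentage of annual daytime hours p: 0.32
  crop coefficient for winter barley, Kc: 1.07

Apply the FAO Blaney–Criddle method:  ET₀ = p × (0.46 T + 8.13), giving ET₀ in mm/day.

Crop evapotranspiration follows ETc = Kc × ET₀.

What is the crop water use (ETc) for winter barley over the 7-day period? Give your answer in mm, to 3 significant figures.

ET₀ = 0.32 × (0.46 × 25.7 + 8.13) = 0.32 × 19.952 = 6.3846 mm/d
ETc = Kc × ET₀ = 1.07 × 6.3846 = 6.8315 mm/d
Over 7 days: 6.8315 × 7 = 47.821 mm

47.8 mm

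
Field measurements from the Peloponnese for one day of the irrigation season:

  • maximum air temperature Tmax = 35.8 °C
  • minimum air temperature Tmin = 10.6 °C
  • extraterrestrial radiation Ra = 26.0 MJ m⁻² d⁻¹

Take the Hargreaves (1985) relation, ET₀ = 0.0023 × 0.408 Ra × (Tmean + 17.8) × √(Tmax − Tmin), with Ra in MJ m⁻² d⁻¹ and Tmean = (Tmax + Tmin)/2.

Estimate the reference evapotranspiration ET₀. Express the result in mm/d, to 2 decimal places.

Tmean = (35.8 + 10.6)/2 = 23.20 °C
0.408 Ra = 0.408 × 26.0 = 10.6080 mm/d equivalent
ET₀ = 0.0023 × 10.6080 × (23.20 + 17.8) × √25.2 = 0.0023 × 10.6080 × 41.00 × 5.0200 = 5.0217 mm/d

5.02 mm/d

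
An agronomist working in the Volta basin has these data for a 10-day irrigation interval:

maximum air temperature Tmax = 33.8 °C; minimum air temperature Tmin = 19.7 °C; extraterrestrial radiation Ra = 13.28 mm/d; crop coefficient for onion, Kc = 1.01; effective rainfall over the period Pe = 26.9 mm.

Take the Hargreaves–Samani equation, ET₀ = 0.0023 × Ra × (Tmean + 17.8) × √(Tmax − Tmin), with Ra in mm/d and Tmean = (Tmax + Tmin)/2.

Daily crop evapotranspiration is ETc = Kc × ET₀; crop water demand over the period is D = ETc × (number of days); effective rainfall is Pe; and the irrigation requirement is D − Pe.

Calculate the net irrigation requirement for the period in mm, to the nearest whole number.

Tmean = (33.8 + 19.7)/2 = 26.75 °C
ET₀ = 0.0023 × 13.28 × (26.75 + 17.8) × √14.1 = 0.0023 × 13.28 × 44.55 × 3.7550 = 5.1096 mm/d
ETc = Kc × ET₀ = 1.01 × 5.1096 = 5.1607 mm/d
Crop demand D = ETc × 10 d = 5.1607 × 10 = 51.607 mm
D − Pe = 51.607 − 26.9 = 24.707 mm

25 mm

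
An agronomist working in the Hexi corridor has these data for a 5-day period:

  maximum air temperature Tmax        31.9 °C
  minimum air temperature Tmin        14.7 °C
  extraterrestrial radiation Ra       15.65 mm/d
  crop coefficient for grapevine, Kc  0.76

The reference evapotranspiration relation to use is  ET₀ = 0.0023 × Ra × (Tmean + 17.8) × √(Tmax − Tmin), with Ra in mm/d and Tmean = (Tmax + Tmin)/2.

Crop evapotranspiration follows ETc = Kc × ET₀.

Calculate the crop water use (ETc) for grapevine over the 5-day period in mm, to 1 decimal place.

23.3 mm

Tmean = (31.9 + 14.7)/2 = 23.30 °C
ET₀ = 0.0023 × 15.65 × (23.30 + 17.8) × √17.2 = 0.0023 × 15.65 × 41.10 × 4.1473 = 6.1355 mm/d
ETc = Kc × ET₀ = 0.76 × 6.1355 = 4.6630 mm/d
Over 5 days: 4.6630 × 5 = 23.315 mm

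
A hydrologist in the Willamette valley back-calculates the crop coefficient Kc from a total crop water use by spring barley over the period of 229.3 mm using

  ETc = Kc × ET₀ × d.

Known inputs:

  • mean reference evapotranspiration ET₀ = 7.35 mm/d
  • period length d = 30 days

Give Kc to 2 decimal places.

1.04

ETc = Kc × ET₀ × d  ⇒  Kc = ETc / (ET₀ × d)
Kc = 229.3 / (7.35 × 30) = 229.3 / 220.50 = 1.0399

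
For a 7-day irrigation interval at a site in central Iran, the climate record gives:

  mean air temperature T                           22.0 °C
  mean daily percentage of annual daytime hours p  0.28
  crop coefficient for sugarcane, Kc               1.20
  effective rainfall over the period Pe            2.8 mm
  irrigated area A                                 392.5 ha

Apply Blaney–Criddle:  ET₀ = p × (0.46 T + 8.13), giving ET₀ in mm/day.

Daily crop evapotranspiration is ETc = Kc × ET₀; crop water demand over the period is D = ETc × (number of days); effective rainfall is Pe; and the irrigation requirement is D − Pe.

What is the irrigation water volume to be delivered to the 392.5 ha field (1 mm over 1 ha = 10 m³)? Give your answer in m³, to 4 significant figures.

ET₀ = 0.28 × (0.46 × 22.0 + 8.13) = 0.28 × 18.250 = 5.1100 mm/d
ETc = Kc × ET₀ = 1.20 × 5.1100 = 6.1320 mm/d
Crop demand D = ETc × 7 d = 6.1320 × 7 = 42.924 mm
D − Pe = 42.924 − 2.8 = 40.124 mm
Volume = 40.124 mm × 392.5 ha × 10 = 157486.7 m³

157500 m³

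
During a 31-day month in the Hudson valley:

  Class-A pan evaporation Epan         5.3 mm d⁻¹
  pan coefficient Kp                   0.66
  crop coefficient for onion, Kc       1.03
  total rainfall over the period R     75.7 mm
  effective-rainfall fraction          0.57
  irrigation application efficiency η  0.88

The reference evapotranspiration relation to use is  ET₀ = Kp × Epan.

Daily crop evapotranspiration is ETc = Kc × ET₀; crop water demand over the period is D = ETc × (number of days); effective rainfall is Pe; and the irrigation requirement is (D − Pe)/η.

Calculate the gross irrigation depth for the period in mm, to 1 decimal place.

77.9 mm

ET₀ = 0.66 × 5.3 = 3.4980 mm/d
ETc = Kc × ET₀ = 1.03 × 3.4980 = 3.6029 mm/d
Crop demand D = ETc × 31 d = 3.6029 × 31 = 111.690 mm
Pe = 0.57 × 75.7 = 43.149 mm
D − Pe = 111.690 − 43.149 = 68.541 mm
Gross irrigation = 68.541 / 0.88 = 77.888 mm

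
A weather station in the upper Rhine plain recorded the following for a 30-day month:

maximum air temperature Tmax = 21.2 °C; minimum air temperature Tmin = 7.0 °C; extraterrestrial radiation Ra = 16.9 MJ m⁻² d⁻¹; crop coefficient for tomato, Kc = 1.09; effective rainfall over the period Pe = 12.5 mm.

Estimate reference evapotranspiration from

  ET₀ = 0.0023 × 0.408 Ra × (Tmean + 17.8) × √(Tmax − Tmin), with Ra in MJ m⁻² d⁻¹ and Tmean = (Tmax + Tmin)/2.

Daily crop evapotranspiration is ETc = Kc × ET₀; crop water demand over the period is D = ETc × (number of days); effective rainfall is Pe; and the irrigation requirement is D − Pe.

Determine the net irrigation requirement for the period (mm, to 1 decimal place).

49.8 mm

Tmean = (21.2 + 7.0)/2 = 14.10 °C
0.408 Ra = 0.408 × 16.9 = 6.8952 mm/d equivalent
ET₀ = 0.0023 × 6.8952 × (14.10 + 17.8) × √14.2 = 0.0023 × 6.8952 × 31.90 × 3.7683 = 1.9064 mm/d
ETc = Kc × ET₀ = 1.09 × 1.9064 = 2.0780 mm/d
Crop demand D = ETc × 30 d = 2.0780 × 30 = 62.340 mm
D − Pe = 62.340 − 12.5 = 49.840 mm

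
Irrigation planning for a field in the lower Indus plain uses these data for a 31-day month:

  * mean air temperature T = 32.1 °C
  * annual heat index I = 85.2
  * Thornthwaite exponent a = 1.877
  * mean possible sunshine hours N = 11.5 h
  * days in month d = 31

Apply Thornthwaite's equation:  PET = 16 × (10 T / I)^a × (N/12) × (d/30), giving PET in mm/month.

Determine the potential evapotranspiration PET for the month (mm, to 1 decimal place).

191.1 mm

10T/I = 10 × 32.1 / 85.2 = 3.7676
(10T/I)^a = 3.7676^1.877 = 12.0580
Uncorrected PET = 16 × 12.0580 = 192.928 mm
Correction = (N/12)(d/30) = (11.5/12)(31/30) = 0.9903
PET = 192.928 × 0.9903 = 191.057 mm/month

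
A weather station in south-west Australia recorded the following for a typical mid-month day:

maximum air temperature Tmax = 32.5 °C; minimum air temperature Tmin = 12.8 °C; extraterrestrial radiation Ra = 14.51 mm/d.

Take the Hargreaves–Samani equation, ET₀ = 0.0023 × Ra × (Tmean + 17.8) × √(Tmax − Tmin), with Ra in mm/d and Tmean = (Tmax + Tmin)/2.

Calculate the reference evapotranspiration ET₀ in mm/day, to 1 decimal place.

6.0 mm/day

Tmean = (32.5 + 12.8)/2 = 22.65 °C
ET₀ = 0.0023 × 14.51 × (22.65 + 17.8) × √19.7 = 0.0023 × 14.51 × 40.45 × 4.4385 = 5.9917 mm/d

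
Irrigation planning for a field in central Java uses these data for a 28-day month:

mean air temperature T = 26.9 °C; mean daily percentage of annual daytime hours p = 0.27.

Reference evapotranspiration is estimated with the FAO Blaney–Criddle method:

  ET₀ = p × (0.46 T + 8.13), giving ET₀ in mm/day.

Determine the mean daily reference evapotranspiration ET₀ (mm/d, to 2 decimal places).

5.54 mm/d

ET₀ = 0.27 × (0.46 × 26.9 + 8.13) = 0.27 × 20.504 = 5.5361 mm/d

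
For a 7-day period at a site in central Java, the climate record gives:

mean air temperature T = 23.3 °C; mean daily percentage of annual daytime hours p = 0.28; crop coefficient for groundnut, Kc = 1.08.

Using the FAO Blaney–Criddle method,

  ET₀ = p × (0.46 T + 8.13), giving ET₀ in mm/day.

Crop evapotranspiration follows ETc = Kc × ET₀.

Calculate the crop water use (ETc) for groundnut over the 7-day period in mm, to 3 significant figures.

ET₀ = 0.28 × (0.46 × 23.3 + 8.13) = 0.28 × 18.848 = 5.2774 mm/d
ETc = Kc × ET₀ = 1.08 × 5.2774 = 5.6996 mm/d
Over 7 days: 5.6996 × 7 = 39.897 mm

39.9 mm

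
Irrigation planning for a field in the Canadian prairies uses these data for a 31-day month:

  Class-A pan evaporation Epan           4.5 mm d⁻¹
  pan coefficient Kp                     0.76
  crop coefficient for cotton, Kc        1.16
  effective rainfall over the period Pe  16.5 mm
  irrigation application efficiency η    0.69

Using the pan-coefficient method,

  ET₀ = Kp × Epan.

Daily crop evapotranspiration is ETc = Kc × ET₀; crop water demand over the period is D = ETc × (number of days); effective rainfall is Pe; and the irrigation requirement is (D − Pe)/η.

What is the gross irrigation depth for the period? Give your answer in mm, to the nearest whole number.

ET₀ = 0.76 × 4.5 = 3.4200 mm/d
ETc = Kc × ET₀ = 1.16 × 3.4200 = 3.9672 mm/d
Crop demand D = ETc × 31 d = 3.9672 × 31 = 122.983 mm
D − Pe = 122.983 − 16.5 = 106.483 mm
Gross irrigation = 106.483 / 0.69 = 154.323 mm

154 mm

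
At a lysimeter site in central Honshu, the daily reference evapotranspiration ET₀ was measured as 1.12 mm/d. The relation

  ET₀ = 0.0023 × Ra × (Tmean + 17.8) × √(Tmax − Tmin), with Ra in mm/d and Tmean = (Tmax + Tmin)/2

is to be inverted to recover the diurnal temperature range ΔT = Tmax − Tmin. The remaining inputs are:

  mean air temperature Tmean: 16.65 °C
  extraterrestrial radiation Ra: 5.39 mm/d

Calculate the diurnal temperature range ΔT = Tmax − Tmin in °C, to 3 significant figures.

√ΔT = ET₀ / [0.0023 × Ra × (Tmean+17.8)] = 1.12 / (0.0023 × 5.39 × 34.45) = 2.6225
ΔT = 2.6225² = 6.878 °C

6.88 °C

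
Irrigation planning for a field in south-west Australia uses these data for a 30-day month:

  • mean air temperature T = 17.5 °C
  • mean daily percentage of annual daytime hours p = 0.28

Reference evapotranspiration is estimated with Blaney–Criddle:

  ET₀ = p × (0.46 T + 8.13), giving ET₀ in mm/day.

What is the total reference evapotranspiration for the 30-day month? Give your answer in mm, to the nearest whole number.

136 mm

ET₀ = 0.28 × (0.46 × 17.5 + 8.13) = 0.28 × 16.180 = 4.5304 mm/d
Monthly total = 4.5304 × 30 = 135.912 mm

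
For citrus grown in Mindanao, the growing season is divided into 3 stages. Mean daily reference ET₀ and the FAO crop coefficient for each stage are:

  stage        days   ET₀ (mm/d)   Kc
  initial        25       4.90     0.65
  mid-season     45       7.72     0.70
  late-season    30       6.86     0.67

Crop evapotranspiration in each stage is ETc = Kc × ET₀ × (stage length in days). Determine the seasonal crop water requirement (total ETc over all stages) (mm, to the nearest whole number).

initial: 0.65 × 4.90 × 25 = 79.63 mm
mid-season: 0.70 × 7.72 × 45 = 243.18 mm
late-season: 0.67 × 6.86 × 30 = 137.89 mm
Seasonal total = 460.70 mm

461 mm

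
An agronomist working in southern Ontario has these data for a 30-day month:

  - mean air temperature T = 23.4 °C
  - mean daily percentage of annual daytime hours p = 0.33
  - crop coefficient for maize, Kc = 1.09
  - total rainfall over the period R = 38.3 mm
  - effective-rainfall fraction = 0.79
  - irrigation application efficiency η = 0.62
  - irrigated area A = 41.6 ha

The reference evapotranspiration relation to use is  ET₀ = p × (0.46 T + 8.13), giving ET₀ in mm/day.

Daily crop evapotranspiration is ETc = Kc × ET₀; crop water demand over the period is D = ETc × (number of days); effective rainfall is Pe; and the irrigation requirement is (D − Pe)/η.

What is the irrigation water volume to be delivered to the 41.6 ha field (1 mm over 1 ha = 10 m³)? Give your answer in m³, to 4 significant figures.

116500 m³

ET₀ = 0.33 × (0.46 × 23.4 + 8.13) = 0.33 × 18.894 = 6.2350 mm/d
ETc = Kc × ET₀ = 1.09 × 6.2350 = 6.7962 mm/d
Crop demand D = ETc × 30 d = 6.7962 × 30 = 203.886 mm
Pe = 0.79 × 38.3 = 30.257 mm
D − Pe = 203.886 − 30.257 = 173.629 mm
Gross irrigation = 173.629 / 0.62 = 280.047 mm
Volume = 280.047 mm × 41.6 ha × 10 = 116499.6 m³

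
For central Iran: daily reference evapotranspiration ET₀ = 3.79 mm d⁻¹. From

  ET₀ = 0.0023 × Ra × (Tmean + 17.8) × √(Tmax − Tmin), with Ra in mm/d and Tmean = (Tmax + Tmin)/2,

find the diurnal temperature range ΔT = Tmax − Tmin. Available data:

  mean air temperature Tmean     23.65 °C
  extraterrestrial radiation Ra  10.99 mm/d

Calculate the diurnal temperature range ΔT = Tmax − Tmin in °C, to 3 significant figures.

13.1 °C

√ΔT = ET₀ / [0.0023 × Ra × (Tmean+17.8)] = 3.79 / (0.0023 × 10.99 × 41.45) = 3.6173
ΔT = 3.6173² = 13.085 °C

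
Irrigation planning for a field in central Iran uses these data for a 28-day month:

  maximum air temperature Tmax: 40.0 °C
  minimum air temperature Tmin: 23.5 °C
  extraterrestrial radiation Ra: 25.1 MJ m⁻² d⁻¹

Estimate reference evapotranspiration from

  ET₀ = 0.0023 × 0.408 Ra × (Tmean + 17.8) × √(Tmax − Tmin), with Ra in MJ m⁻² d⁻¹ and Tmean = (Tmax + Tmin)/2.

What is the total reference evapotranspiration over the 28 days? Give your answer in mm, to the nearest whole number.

Tmean = (40.0 + 23.5)/2 = 31.75 °C
0.408 Ra = 0.408 × 25.1 = 10.2408 mm/d equivalent
ET₀ = 0.0023 × 10.2408 × (31.75 + 17.8) × √16.5 = 0.0023 × 10.2408 × 49.55 × 4.0620 = 4.7407 mm/d
Over 28 days: 4.7407 × 28 = 132.740 mm

133 mm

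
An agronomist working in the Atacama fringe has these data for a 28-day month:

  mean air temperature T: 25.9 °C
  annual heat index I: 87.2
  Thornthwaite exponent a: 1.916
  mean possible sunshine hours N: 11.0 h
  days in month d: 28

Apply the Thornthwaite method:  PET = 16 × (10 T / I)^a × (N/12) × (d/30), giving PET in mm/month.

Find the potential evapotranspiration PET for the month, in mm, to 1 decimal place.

10T/I = 10 × 25.9 / 87.2 = 2.9702
(10T/I)^a = 2.9702^1.916 = 8.0511
Uncorrected PET = 16 × 8.0511 = 128.818 mm
Correction = (N/12)(d/30) = (11.0/12)(28/30) = 0.8556
PET = 128.818 × 0.8556 = 110.217 mm/month

110.2 mm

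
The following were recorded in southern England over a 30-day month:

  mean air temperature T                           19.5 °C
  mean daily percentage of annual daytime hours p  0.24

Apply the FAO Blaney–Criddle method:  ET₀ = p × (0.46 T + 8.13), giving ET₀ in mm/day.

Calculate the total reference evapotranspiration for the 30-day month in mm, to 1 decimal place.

ET₀ = 0.24 × (0.46 × 19.5 + 8.13) = 0.24 × 17.100 = 4.1040 mm/d
Monthly total = 4.1040 × 30 = 123.120 mm

123.1 mm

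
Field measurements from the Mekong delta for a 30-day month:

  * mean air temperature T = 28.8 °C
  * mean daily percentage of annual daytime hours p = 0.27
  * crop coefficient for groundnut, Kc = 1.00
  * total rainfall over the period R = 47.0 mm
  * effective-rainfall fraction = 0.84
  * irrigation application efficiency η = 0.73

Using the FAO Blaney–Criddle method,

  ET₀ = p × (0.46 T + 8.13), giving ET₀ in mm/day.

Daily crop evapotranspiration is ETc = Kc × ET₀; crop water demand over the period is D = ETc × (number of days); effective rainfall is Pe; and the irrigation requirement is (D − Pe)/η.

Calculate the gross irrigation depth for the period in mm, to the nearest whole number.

ET₀ = 0.27 × (0.46 × 28.8 + 8.13) = 0.27 × 21.378 = 5.7721 mm/d
ETc = Kc × ET₀ = 1.00 × 5.7721 = 5.7721 mm/d
Crop demand D = ETc × 30 d = 5.7721 × 30 = 173.163 mm
Pe = 0.84 × 47.0 = 39.480 mm
D − Pe = 173.163 − 39.480 = 133.683 mm
Gross irrigation = 133.683 / 0.73 = 183.127 mm

183 mm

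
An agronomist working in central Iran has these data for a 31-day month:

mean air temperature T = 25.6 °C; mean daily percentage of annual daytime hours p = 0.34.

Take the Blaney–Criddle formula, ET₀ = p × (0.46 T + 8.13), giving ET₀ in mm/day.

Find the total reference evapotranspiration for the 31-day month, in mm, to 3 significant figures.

ET₀ = 0.34 × (0.46 × 25.6 + 8.13) = 0.34 × 19.906 = 6.7680 mm/d
Monthly total = 6.7680 × 31 = 209.808 mm

210 mm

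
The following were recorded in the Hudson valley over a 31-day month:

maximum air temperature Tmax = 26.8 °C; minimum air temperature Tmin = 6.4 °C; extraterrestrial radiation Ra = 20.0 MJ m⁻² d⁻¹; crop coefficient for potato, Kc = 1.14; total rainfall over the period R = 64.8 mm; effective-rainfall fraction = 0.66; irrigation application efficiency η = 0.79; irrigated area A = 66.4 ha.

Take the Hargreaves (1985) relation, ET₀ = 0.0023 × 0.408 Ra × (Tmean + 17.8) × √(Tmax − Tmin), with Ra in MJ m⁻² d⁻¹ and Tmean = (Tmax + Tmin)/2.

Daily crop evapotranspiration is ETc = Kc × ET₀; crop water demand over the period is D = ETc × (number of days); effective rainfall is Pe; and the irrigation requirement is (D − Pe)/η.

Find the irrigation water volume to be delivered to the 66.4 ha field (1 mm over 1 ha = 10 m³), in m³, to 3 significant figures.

50700 m³

Tmean = (26.8 + 6.4)/2 = 16.60 °C
0.408 Ra = 0.408 × 20.0 = 8.1600 mm/d equivalent
ET₀ = 0.0023 × 8.1600 × (16.60 + 17.8) × √20.4 = 0.0023 × 8.1600 × 34.40 × 4.5166 = 2.9160 mm/d
ETc = Kc × ET₀ = 1.14 × 2.9160 = 3.3242 mm/d
Crop demand D = ETc × 31 d = 3.3242 × 31 = 103.050 mm
Pe = 0.66 × 64.8 = 42.768 mm
D − Pe = 103.050 − 42.768 = 60.282 mm
Gross irrigation = 60.282 / 0.79 = 76.306 mm
Volume = 76.306 mm × 66.4 ha × 10 = 50667.2 m³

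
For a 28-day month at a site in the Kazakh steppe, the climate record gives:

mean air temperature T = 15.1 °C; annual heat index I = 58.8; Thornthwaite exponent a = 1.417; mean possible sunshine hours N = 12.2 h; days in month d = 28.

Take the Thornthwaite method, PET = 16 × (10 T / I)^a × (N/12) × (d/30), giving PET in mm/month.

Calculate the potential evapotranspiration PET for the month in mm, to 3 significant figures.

57.8 mm

10T/I = 10 × 15.1 / 58.8 = 2.5680
(10T/I)^a = 2.5680^1.417 = 3.8054
Uncorrected PET = 16 × 3.8054 = 60.886 mm
Correction = (N/12)(d/30) = (12.2/12)(28/30) = 0.9489
PET = 60.886 × 0.9489 = 57.775 mm/month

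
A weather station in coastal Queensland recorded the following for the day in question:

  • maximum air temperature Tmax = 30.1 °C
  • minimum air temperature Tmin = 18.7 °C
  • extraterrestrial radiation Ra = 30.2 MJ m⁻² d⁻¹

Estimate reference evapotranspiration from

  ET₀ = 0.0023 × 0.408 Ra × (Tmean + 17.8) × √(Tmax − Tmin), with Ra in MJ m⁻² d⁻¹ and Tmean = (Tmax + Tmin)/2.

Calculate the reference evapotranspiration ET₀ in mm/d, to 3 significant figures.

4.04 mm/d

Tmean = (30.1 + 18.7)/2 = 24.40 °C
0.408 Ra = 0.408 × 30.2 = 12.3216 mm/d equivalent
ET₀ = 0.0023 × 12.3216 × (24.40 + 17.8) × √11.4 = 0.0023 × 12.3216 × 42.20 × 3.3764 = 4.0380 mm/d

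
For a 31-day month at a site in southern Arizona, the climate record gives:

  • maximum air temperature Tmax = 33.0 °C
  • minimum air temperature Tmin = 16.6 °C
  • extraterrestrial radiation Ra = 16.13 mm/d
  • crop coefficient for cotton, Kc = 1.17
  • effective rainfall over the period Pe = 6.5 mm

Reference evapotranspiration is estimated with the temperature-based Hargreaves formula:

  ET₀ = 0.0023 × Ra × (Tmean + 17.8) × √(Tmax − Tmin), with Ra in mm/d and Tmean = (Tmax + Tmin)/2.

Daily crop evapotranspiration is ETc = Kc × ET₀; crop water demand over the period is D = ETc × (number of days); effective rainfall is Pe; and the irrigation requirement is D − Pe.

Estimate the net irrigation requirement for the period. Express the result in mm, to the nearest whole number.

Tmean = (33.0 + 16.6)/2 = 24.80 °C
ET₀ = 0.0023 × 16.13 × (24.80 + 17.8) × √16.4 = 0.0023 × 16.13 × 42.60 × 4.0497 = 6.4002 mm/d
ETc = Kc × ET₀ = 1.17 × 6.4002 = 7.4882 mm/d
Crop demand D = ETc × 31 d = 7.4882 × 31 = 232.134 mm
D − Pe = 232.134 − 6.5 = 225.634 mm

226 mm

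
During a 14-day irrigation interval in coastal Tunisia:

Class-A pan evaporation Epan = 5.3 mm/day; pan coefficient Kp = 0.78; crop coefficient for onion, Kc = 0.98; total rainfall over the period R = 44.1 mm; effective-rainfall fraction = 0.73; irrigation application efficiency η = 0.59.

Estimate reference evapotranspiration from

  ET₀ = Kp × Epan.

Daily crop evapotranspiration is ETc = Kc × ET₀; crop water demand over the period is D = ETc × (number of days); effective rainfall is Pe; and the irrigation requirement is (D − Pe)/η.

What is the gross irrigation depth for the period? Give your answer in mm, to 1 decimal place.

41.6 mm

ET₀ = 0.78 × 5.3 = 4.1340 mm/d
ETc = Kc × ET₀ = 0.98 × 4.1340 = 4.0513 mm/d
Crop demand D = ETc × 14 d = 4.0513 × 14 = 56.718 mm
Pe = 0.73 × 44.1 = 32.193 mm
D − Pe = 56.718 − 32.193 = 24.525 mm
Gross irrigation = 24.525 / 0.59 = 41.568 mm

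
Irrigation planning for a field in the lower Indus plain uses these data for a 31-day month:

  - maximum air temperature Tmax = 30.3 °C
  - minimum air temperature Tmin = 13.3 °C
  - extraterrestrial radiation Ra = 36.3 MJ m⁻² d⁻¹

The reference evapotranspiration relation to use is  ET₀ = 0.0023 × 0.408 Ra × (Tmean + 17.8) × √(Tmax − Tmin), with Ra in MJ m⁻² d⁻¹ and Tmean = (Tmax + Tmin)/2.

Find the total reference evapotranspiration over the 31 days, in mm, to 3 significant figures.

172 mm

Tmean = (30.3 + 13.3)/2 = 21.80 °C
0.408 Ra = 0.408 × 36.3 = 14.8104 mm/d equivalent
ET₀ = 0.0023 × 14.8104 × (21.80 + 17.8) × √17.0 = 0.0023 × 14.8104 × 39.60 × 4.1231 = 5.5618 mm/d
Over 31 days: 5.5618 × 31 = 172.416 mm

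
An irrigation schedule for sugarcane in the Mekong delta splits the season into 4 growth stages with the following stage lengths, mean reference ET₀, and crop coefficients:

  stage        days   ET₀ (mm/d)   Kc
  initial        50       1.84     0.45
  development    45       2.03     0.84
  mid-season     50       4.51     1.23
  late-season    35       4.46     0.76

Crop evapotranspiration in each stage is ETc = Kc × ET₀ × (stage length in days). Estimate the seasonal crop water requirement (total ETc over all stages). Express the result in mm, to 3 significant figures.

initial: 0.45 × 1.84 × 50 = 41.40 mm
development: 0.84 × 2.03 × 45 = 76.73 mm
mid-season: 1.23 × 4.51 × 50 = 277.37 mm
late-season: 0.76 × 4.46 × 35 = 118.64 mm
Seasonal total = 514.14 mm

514 mm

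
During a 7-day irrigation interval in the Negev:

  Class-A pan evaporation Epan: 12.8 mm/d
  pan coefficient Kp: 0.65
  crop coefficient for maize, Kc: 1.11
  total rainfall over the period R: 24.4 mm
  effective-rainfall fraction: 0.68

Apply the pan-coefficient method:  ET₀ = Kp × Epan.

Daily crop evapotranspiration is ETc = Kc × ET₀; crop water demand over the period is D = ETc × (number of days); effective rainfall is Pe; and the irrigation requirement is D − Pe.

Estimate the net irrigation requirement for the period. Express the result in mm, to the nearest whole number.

48 mm

ET₀ = 0.65 × 12.8 = 8.3200 mm/d
ETc = Kc × ET₀ = 1.11 × 8.3200 = 9.2352 mm/d
Crop demand D = ETc × 7 d = 9.2352 × 7 = 64.646 mm
Pe = 0.68 × 24.4 = 16.592 mm
D − Pe = 64.646 − 16.592 = 48.054 mm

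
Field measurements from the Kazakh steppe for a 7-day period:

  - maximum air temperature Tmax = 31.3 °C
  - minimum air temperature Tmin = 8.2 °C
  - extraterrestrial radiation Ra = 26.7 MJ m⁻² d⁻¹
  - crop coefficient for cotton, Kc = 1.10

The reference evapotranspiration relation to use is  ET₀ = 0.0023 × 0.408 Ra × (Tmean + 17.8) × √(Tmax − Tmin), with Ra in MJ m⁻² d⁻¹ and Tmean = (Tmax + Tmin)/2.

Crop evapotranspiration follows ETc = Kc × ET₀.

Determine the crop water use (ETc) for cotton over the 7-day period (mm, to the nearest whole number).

Tmean = (31.3 + 8.2)/2 = 19.75 °C
0.408 Ra = 0.408 × 26.7 = 10.8936 mm/d equivalent
ET₀ = 0.0023 × 10.8936 × (19.75 + 17.8) × √23.1 = 0.0023 × 10.8936 × 37.55 × 4.8062 = 4.5218 mm/d
ETc = Kc × ET₀ = 1.10 × 4.5218 = 4.9740 mm/d
Over 7 days: 4.9740 × 7 = 34.818 mm

35 mm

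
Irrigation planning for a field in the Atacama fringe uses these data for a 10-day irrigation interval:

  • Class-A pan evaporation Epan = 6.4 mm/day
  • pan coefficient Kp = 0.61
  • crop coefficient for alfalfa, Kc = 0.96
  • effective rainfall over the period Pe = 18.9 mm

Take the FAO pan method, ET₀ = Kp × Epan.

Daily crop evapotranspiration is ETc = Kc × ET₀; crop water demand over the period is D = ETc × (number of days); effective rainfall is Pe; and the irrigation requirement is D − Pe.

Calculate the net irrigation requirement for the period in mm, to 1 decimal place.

18.6 mm

ET₀ = 0.61 × 6.4 = 3.9040 mm/d
ETc = Kc × ET₀ = 0.96 × 3.9040 = 3.7478 mm/d
Crop demand D = ETc × 10 d = 3.7478 × 10 = 37.478 mm
D − Pe = 37.478 − 18.9 = 18.578 mm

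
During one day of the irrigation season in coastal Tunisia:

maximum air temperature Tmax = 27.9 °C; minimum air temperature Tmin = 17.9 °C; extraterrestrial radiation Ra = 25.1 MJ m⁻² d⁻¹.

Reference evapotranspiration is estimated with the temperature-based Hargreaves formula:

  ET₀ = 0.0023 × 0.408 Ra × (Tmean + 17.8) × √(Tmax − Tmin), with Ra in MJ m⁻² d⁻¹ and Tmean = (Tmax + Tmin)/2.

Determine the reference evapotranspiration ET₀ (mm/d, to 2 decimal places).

Tmean = (27.9 + 17.9)/2 = 22.90 °C
0.408 Ra = 0.408 × 25.1 = 10.2408 mm/d equivalent
ET₀ = 0.0023 × 10.2408 × (22.90 + 17.8) × √10.0 = 0.0023 × 10.2408 × 40.70 × 3.1623 = 3.0315 mm/d

3.03 mm/d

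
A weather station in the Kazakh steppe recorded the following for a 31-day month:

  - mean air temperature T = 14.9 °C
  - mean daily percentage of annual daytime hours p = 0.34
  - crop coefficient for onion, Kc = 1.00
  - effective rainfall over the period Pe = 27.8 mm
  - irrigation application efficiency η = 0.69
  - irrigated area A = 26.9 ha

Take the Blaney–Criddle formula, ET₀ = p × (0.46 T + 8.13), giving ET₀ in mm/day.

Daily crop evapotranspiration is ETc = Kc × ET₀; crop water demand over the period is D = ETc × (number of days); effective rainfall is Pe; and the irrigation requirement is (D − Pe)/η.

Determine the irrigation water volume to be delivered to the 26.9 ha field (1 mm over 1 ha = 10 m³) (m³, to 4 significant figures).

ET₀ = 0.34 × (0.46 × 14.9 + 8.13) = 0.34 × 14.984 = 5.0946 mm/d
ETc = Kc × ET₀ = 1.00 × 5.0946 = 5.0946 mm/d
Crop demand D = ETc × 31 d = 5.0946 × 31 = 157.933 mm
D − Pe = 157.933 − 27.8 = 130.133 mm
Gross irrigation = 130.133 / 0.69 = 188.599 mm
Volume = 188.599 mm × 26.9 ha × 10 = 50733.1 m³

50730 m³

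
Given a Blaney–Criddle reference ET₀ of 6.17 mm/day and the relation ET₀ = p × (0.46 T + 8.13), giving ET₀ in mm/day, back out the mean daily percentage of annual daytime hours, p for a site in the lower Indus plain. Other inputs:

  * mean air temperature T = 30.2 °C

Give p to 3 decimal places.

0.280

p = ET₀ / (0.46 T + 8.13) = 6.17 / (0.46 × 30.2 + 8.13) = 6.17 / 22.022 = 0.2802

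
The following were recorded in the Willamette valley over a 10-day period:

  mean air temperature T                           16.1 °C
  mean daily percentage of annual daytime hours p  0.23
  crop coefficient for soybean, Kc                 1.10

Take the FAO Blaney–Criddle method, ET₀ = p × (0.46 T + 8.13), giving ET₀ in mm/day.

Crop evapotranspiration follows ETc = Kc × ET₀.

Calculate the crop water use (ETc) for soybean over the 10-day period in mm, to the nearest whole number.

39 mm

ET₀ = 0.23 × (0.46 × 16.1 + 8.13) = 0.23 × 15.536 = 3.5733 mm/d
ETc = Kc × ET₀ = 1.10 × 3.5733 = 3.9306 mm/d
Over 10 days: 3.9306 × 10 = 39.306 mm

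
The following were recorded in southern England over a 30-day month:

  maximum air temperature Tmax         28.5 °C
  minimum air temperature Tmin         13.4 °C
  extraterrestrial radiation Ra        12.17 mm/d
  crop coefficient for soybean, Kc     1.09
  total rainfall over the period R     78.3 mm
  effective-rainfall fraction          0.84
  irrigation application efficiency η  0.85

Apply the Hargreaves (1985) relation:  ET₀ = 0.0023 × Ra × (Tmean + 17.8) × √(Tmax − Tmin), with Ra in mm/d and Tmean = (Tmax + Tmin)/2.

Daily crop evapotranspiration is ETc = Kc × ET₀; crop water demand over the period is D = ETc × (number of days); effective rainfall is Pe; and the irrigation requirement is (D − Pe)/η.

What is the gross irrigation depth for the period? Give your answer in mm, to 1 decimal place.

84.8 mm

Tmean = (28.5 + 13.4)/2 = 20.95 °C
ET₀ = 0.0023 × 12.17 × (20.95 + 17.8) × √15.1 = 0.0023 × 12.17 × 38.75 × 3.8859 = 4.2148 mm/d
ETc = Kc × ET₀ = 1.09 × 4.2148 = 4.5941 mm/d
Crop demand D = ETc × 30 d = 4.5941 × 30 = 137.823 mm
Pe = 0.84 × 78.3 = 65.772 mm
D − Pe = 137.823 − 65.772 = 72.051 mm
Gross irrigation = 72.051 / 0.85 = 84.766 mm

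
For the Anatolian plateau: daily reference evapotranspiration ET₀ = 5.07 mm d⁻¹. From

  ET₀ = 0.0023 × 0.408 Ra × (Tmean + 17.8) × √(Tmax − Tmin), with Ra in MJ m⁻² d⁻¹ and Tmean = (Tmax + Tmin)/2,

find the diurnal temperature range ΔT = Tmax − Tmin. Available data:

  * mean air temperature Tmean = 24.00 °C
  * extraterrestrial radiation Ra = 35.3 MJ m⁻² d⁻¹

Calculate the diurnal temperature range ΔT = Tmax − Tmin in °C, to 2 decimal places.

13.41 °C

√ΔT = ET₀ / [0.0023 × 0.408 × Ra × (Tmean+17.8)] = 5.07 / (0.0023 × 14.4024 × 41.80) = 3.6616
ΔT = 3.6616² = 13.407 °C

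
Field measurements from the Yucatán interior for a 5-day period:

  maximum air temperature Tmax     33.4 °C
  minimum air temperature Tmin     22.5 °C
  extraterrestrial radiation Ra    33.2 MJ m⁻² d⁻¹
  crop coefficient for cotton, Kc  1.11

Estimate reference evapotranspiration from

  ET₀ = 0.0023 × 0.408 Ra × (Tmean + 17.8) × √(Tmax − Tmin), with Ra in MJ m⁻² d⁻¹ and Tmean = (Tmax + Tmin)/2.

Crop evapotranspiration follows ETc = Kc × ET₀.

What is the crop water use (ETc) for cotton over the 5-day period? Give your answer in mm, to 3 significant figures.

Tmean = (33.4 + 22.5)/2 = 27.95 °C
0.408 Ra = 0.408 × 33.2 = 13.5456 mm/d equivalent
ET₀ = 0.0023 × 13.5456 × (27.95 + 17.8) × √10.9 = 0.0023 × 13.5456 × 45.75 × 3.3015 = 4.7057 mm/d
ETc = Kc × ET₀ = 1.11 × 4.7057 = 5.2233 mm/d
Over 5 days: 5.2233 × 5 = 26.117 mm

26.1 mm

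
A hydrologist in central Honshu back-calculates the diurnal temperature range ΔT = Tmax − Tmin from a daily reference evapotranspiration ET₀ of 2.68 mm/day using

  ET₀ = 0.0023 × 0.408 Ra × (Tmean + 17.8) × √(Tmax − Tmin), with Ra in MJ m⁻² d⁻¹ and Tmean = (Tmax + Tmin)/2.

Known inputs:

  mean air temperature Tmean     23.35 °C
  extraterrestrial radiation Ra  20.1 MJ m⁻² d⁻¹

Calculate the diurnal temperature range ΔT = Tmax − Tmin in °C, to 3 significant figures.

√ΔT = ET₀ / [0.0023 × 0.408 × Ra × (Tmean+17.8)] = 2.68 / (0.0023 × 8.2008 × 41.15) = 3.4529
ΔT = 3.4529² = 11.923 °C

11.9 °C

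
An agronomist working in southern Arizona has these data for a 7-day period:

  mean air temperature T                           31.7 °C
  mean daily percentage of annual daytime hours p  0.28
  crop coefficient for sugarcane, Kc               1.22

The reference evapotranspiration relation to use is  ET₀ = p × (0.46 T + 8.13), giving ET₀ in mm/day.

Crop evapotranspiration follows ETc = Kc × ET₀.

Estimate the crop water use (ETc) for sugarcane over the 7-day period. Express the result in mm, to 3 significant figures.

54.3 mm

ET₀ = 0.28 × (0.46 × 31.7 + 8.13) = 0.28 × 22.712 = 6.3594 mm/d
ETc = Kc × ET₀ = 1.22 × 6.3594 = 7.7585 mm/d
Over 7 days: 7.7585 × 7 = 54.310 mm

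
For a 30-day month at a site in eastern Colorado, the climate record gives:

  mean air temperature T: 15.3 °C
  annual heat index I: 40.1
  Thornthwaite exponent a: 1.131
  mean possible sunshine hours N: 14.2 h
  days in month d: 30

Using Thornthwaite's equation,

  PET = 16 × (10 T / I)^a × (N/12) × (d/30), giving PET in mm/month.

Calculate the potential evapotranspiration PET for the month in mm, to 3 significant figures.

10T/I = 10 × 15.3 / 40.1 = 3.8155
(10T/I)^a = 3.8155^1.131 = 4.5471
Uncorrected PET = 16 × 4.5471 = 72.754 mm
Correction = (N/12)(d/30) = (14.2/12)(30/30) = 1.1833
PET = 72.754 × 1.1833 = 86.090 mm/month

86.1 mm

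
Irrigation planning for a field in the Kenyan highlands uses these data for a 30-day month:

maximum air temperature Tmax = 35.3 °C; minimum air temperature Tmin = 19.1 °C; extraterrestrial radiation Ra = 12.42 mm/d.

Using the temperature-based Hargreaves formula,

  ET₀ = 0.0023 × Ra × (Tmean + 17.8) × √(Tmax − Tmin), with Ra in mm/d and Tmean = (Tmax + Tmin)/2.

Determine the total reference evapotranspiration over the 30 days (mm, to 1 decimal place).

155.2 mm

Tmean = (35.3 + 19.1)/2 = 27.20 °C
ET₀ = 0.0023 × 12.42 × (27.20 + 17.8) × √16.2 = 0.0023 × 12.42 × 45.00 × 4.0249 = 5.1739 mm/d
Over 30 days: 5.1739 × 30 = 155.217 mm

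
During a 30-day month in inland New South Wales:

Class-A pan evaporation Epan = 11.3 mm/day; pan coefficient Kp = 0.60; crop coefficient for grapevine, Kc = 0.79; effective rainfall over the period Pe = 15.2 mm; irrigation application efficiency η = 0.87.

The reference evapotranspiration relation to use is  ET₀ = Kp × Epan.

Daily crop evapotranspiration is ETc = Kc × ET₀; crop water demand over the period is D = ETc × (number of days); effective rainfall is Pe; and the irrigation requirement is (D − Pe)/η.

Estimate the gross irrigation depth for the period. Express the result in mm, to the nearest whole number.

ET₀ = 0.60 × 11.3 = 6.7800 mm/d
ETc = Kc × ET₀ = 0.79 × 6.7800 = 5.3562 mm/d
Crop demand D = ETc × 30 d = 5.3562 × 30 = 160.686 mm
D − Pe = 160.686 − 15.2 = 145.486 mm
Gross irrigation = 145.486 / 0.87 = 167.225 mm

167 mm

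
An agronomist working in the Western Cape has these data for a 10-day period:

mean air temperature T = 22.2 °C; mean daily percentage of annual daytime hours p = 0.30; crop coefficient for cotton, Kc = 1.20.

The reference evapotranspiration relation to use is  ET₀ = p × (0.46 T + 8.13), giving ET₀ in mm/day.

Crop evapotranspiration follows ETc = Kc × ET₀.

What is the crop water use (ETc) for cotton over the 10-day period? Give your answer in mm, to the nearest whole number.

66 mm

ET₀ = 0.30 × (0.46 × 22.2 + 8.13) = 0.30 × 18.342 = 5.5026 mm/d
ETc = Kc × ET₀ = 1.20 × 5.5026 = 6.6031 mm/d
Over 10 days: 6.6031 × 10 = 66.031 mm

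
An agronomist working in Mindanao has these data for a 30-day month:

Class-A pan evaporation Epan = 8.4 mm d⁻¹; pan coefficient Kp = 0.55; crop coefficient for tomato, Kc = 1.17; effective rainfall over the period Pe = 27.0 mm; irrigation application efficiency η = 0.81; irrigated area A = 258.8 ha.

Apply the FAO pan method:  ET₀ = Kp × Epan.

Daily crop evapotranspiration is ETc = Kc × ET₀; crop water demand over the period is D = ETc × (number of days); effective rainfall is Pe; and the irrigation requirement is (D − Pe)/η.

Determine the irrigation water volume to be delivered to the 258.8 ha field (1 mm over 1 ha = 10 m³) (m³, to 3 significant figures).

432000 m³

ET₀ = 0.55 × 8.4 = 4.6200 mm/d
ETc = Kc × ET₀ = 1.17 × 4.6200 = 5.4054 mm/d
Crop demand D = ETc × 30 d = 5.4054 × 30 = 162.162 mm
D − Pe = 162.162 − 27.0 = 135.162 mm
Gross irrigation = 135.162 / 0.81 = 166.867 mm
Volume = 166.867 mm × 258.8 ha × 10 = 431851.8 m³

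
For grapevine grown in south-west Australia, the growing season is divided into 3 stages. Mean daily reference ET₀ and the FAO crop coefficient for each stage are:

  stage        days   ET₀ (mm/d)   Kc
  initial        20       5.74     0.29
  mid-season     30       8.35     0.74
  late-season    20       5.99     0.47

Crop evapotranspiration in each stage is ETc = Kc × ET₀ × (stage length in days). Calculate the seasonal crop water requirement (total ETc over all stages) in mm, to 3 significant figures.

initial: 0.29 × 5.74 × 20 = 33.29 mm
mid-season: 0.74 × 8.35 × 30 = 185.37 mm
late-season: 0.47 × 5.99 × 20 = 56.31 mm
Seasonal total = 274.97 mm

275 mm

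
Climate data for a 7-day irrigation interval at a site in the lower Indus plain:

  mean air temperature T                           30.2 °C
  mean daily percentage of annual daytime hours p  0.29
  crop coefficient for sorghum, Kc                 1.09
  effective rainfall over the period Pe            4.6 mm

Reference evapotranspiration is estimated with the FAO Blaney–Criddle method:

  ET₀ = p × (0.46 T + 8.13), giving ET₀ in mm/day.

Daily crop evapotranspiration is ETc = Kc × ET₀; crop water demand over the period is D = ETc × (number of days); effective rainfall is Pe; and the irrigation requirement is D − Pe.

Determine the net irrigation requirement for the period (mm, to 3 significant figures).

44.1 mm

ET₀ = 0.29 × (0.46 × 30.2 + 8.13) = 0.29 × 22.022 = 6.3864 mm/d
ETc = Kc × ET₀ = 1.09 × 6.3864 = 6.9612 mm/d
Crop demand D = ETc × 7 d = 6.9612 × 7 = 48.728 mm
D − Pe = 48.728 − 4.6 = 44.128 mm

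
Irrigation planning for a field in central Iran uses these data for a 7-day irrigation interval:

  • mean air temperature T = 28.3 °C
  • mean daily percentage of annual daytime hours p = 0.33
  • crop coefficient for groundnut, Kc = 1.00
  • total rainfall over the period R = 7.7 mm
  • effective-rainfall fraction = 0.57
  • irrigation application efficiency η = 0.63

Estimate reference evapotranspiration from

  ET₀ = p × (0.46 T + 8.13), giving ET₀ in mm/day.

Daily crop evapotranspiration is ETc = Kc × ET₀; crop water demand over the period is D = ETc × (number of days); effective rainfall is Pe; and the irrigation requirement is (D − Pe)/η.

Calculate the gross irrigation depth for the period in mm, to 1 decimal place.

70.6 mm

ET₀ = 0.33 × (0.46 × 28.3 + 8.13) = 0.33 × 21.148 = 6.9788 mm/d
ETc = Kc × ET₀ = 1.00 × 6.9788 = 6.9788 mm/d
Crop demand D = ETc × 7 d = 6.9788 × 7 = 48.852 mm
Pe = 0.57 × 7.7 = 4.389 mm
D − Pe = 48.852 − 4.389 = 44.463 mm
Gross irrigation = 44.463 / 0.63 = 70.576 mm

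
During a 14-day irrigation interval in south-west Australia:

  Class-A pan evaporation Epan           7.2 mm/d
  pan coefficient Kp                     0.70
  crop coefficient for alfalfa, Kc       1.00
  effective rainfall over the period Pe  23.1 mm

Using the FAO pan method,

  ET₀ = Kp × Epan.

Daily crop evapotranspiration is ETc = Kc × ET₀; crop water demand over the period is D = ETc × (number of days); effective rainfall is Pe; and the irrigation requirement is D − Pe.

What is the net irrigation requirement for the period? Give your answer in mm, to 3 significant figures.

47.5 mm

ET₀ = 0.70 × 7.2 = 5.0400 mm/d
ETc = Kc × ET₀ = 1.00 × 5.0400 = 5.0400 mm/d
Crop demand D = ETc × 14 d = 5.0400 × 14 = 70.560 mm
D − Pe = 70.560 − 23.1 = 47.460 mm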